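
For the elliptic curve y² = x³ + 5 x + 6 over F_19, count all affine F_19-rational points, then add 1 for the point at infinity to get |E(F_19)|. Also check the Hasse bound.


Affine points = {(0, 5), (0, 14), (2, 9), (2, 10), (5, 2), (5, 17), (6, 9), (6, 10), (7, 2), (7, 17), (8, 8), (8, 11), (9, 1), (9, 18), (10, 7), (10, 12), (11, 9), (11, 10), (13, 8), (13, 11), (15, 6), (15, 13), (17, 8), (17, 11), (18, 0)}; affine count = 25; |E(F_19)| = 26.

Discriminant check: Δ ∝ 4a³ + 27b² = 4·5³ + 27·6² = 4·125 + 27·36 ≡ 9 (mod 19). Nonzero ⇒ E is nonsingular.
For each x ∈ F_19, compute rhs = x³ + 5·x + 6 mod 19, then count y ∈ F_19 with y² ≡ rhs.
  x = 0: rhs = 6, matching y values: 5, 14 (2 points).
  x = 1: rhs = 12, matching y values: none (0 points).
  x = 2: rhs = 5, matching y values: 9, 10 (2 points).
  x = 3: rhs = 10, matching y values: none (0 points).
  x = 4: rhs = 14, matching y values: none (0 points).
  x = 5: rhs = 4, matching y values: 2, 17 (2 points).
  x = 6: rhs = 5, matching y values: 9, 10 (2 points).
  x = 7: rhs = 4, matching y values: 2, 17 (2 points).
  x = 8: rhs = 7, matching y values: 8, 11 (2 points).
  x = 9: rhs = 1, matching y values: 1, 18 (2 points).
  x = 10: rhs = 11, matching y values: 7, 12 (2 points).
  x = 11: rhs = 5, matching y values: 9, 10 (2 points).
  x = 12: rhs = 8, matching y values: none (0 points).
  x = 13: rhs = 7, matching y values: 8, 11 (2 points).
  x = 14: rhs = 8, matching y values: none (0 points).
  x = 15: rhs = 17, matching y values: 6, 13 (2 points).
  x = 16: rhs = 2, matching y values: none (0 points).
  x = 17: rhs = 7, matching y values: 8, 11 (2 points).
  x = 18: rhs = 0, matching y values: 0 (1 points).
Total affine count: 25.
Full point count |E(F_19)| = 25 + 1 = 26.
Hasse bound: |26 − (19+1)| = |6| = 6 ≤ 2√19 ≈ 8.7178 ✓.


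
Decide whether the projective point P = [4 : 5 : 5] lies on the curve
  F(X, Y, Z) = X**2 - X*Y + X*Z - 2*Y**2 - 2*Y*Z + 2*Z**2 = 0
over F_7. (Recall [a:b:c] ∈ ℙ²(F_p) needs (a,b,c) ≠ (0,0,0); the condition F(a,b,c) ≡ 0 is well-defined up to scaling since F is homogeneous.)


F(4,5,5) ≡ 1 (mod 7); P is NOT on the curve.

Evaluate F(4, 5, 5) term-by-term (mod 7).
  X**2 ↦ 1·16·1·1 = 16
  -X*Y ↦ -1·4·5·1 = -20
  X*Z ↦ 1·4·1·5 = 20
  -2*Y**2 ↦ -2·1·25·1 = -50
  -2*Y*Z ↦ -2·1·5·5 = -50
  2*Z**2 ↦ 2·1·1·25 = 50
Sum: F(4, 5, 5) = (16) + (-20) + (20) + (-50) + (-50) + (50) = -34.
Reducing mod 7: -34 ≡ 1 (mod 7).
Since F(a, b, c) ≡ 1 ≠ 0 (mod 7), P does NOT lie on the curve.


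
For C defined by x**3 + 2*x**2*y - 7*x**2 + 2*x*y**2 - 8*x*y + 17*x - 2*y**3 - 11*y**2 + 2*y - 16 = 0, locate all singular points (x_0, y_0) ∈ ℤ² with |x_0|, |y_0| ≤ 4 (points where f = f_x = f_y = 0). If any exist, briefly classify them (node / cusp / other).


Singular points: {(3, -1)}; classification: cusp.

Compute partial derivatives:
  f_x = 3*x**2 + 4*x*y - 14*x + 2*y**2 - 8*y + 17.
  f_y = 2*x**2 + 4*x*y - 8*x - 6*y**2 - 22*y + 2.
Scan x_0 ∈ {−4, ..., 4}. For each x_0, f_y(x_0, y) is a polynomial in y; find its integer roots y ∈ {−4, ..., 4}, then test f_x and f at those candidates.
  x = -4: f_y(-4, y) = -6*y**2 - 38*y + 66; no integer root y with |y| ≤ 4.
  x = -3: f_y(-3, y) = -6*y**2 - 34*y + 44; no integer root y with |y| ≤ 4.
  x = -2: f_y(-2, y) = -6*y**2 - 30*y + 26; no integer root y with |y| ≤ 4.
  x = -1: f_y(-1, y) = -6*y**2 - 26*y + 12; no integer root y with |y| ≤ 4.
  x = 0: f_y(0, y) = -6*y**2 - 22*y + 2; no integer root y with |y| ≤ 4.
  x = 1: f_y(1, y) = -6*y**2 - 18*y - 4; no integer root y with |y| ≤ 4.
  x = 2: f_y(2, y) = -6*y**2 - 14*y - 6; no integer root y with |y| ≤ 4.
  x = 3: f_y(3, y) = -6*y**2 - 10*y - 4; vanishes at y ∈ {-1}. (3, -1): f_x = 0, f = 0 — SINGULAR.
  x = 4: f_y(4, y) = -6*y**2 - 6*y + 2; no integer root y with |y| ≤ 4.
Only singular point on the grid: (3, -1).
Classify: substitute x = 3 + u, y = -1 + v and expand: f = u**3 + 2*u**2*v + 2*u*v**2 - 2*v**3 + v**2.
No constant or linear terms (consistent with a singular point). Quadratic part: v**2. Cubic part: u**3 + 2*u**2*v + 2*u*v**2 - 2*v**3.
The quadratic part v**2 is a perfect square, so there is a single (double) tangent line v = 0, i.e. y = -1. Restricting the cubic part to that line (v = 0) leaves u**3 ≠ 0, so f is not divisible by v and the branch is v² ≈ -u**3 to lowest order — this is a cusp.
Classification: cusp.


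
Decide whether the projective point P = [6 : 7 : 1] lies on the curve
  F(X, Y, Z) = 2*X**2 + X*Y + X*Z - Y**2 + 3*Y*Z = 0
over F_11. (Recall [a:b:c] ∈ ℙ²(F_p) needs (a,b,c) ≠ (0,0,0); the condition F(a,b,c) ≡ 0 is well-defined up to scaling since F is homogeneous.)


F(6,7,1) ≡ 4 (mod 11); P is NOT on the curve.

Evaluate F(6, 7, 1) term-by-term (mod 11).
  2*X**2 ↦ 2·36·1·1 = 72
  X*Y ↦ 1·6·7·1 = 42
  X*Z ↦ 1·6·1·1 = 6
  -Y**2 ↦ -1·1·49·1 = -49
  3*Y*Z ↦ 3·1·7·1 = 21
Sum: F(6, 7, 1) = (72) + (42) + (6) + (-49) + (21) = 92.
Reducing mod 11: 92 ≡ 4 (mod 11).
Since F(a, b, c) ≡ 4 ≠ 0 (mod 11), P does NOT lie on the curve.


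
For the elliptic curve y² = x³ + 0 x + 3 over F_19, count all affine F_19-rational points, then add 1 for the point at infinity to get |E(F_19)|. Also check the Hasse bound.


Affine points = {(1, 2), (1, 17), (2, 7), (2, 12), (3, 7), (3, 12), (7, 2), (7, 17), (11, 2), (11, 17), (14, 7), (14, 12)}; affine count = 12; |E(F_19)| = 13.

Discriminant check: Δ ∝ 4a³ + 27b² = 4·0³ + 27·3² = 4·0 + 27·9 ≡ 15 (mod 19). Nonzero ⇒ E is nonsingular.
For each x ∈ F_19, compute rhs = x³ + 0·x + 3 mod 19, then count y ∈ F_19 with y² ≡ rhs.
  x = 0: rhs = 3, matching y values: none (0 points).
  x = 1: rhs = 4, matching y values: 2, 17 (2 points).
  x = 2: rhs = 11, matching y values: 7, 12 (2 points).
  x = 3: rhs = 11, matching y values: 7, 12 (2 points).
  x = 4: rhs = 10, matching y values: none (0 points).
  x = 5: rhs = 14, matching y values: none (0 points).
  x = 6: rhs = 10, matching y values: none (0 points).
  x = 7: rhs = 4, matching y values: 2, 17 (2 points).
  x = 8: rhs = 2, matching y values: none (0 points).
  x = 9: rhs = 10, matching y values: none (0 points).
  x = 10: rhs = 15, matching y values: none (0 points).
  x = 11: rhs = 4, matching y values: 2, 17 (2 points).
  x = 12: rhs = 2, matching y values: none (0 points).
  x = 13: rhs = 15, matching y values: none (0 points).
  x = 14: rhs = 11, matching y values: 7, 12 (2 points).
  x = 15: rhs = 15, matching y values: none (0 points).
  x = 16: rhs = 14, matching y values: none (0 points).
  x = 17: rhs = 14, matching y values: none (0 points).
  x = 18: rhs = 2, matching y values: none (0 points).
Total affine count: 12.
Full point count |E(F_19)| = 12 + 1 = 13.
Hasse bound: |13 − (19+1)| = |-7| = 7 ≤ 2√19 ≈ 8.7178 ✓.


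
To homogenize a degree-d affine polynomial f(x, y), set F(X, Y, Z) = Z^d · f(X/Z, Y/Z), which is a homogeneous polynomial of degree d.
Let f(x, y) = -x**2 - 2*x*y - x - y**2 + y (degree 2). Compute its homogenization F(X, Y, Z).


F(X, Y, Z) = -X**2 - 2*X*Y - X*Z - Y**2 + Y*Z

deg(f) = 2.
Substitute x = X/Z, y = Y/Z into f, then multiply by Z^2.
  monomial -1·x^2·y^0 ↦ -1·X^2·Y^0·Z^0.
  monomial -2·x^1·y^1 ↦ -2·X^1·Y^1·Z^0.
  monomial -1·x^1·y^0 ↦ -1·X^1·Y^0·Z^1.
  monomial -1·x^0·y^2 ↦ -1·X^0·Y^2·Z^0.
  monomial 1·x^0·y^1 ↦ 1·X^0·Y^1·Z^1.
Collecting: F(X, Y, Z) = -X**2 - 2*X*Y - X*Z - Y**2 + Y*Z.


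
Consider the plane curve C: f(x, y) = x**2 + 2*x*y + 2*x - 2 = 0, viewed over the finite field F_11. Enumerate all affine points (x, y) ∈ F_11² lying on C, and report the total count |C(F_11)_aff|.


Affine F_11-points: {(1, 5), (2, 4), (3, 7), (4, 0), (5, 0), (6, 9), (7, 9), (8, 2), (9, 5), (10, 4)}; count = 10.

For each of the 121 pairs (x, y) ∈ F_11², evaluate f(x, y) mod 11. Record the zeros.
  x = 0: [0↦9, 1↦9, 2↦9, 3↦9, 4↦9, 5↦9, 6↦9, 7↦9, 8↦9, 9↦9, 10↦9]  zeros at y ∈ ∅
  x = 1: [0↦1, 1↦3, 2↦5, 3↦7, 4↦9, 5↦0, 6↦2, 7↦4, 8↦6, 9↦8, 10↦10]  zeros at y ∈ {5}
  x = 2: [0↦6, 1↦10, 2↦3, 3↦7, 4↦0, 5↦4, 6↦8, 7↦1, 8↦5, 9↦9, 10↦2]  zeros at y ∈ {4}
  x = 3: [0↦2, 1↦8, 2↦3, 3↦9, 4↦4, 5↦10, 6↦5, 7↦0, 8↦6, 9↦1, 10↦7]  zeros at y ∈ {7}
  x = 4: [0↦0, 1↦8, 2↦5, 3↦2, 4↦10, 5↦7, 6↦4, 7↦1, 8↦9, 9↦6, 10↦3]  zeros at y ∈ {0}
  x = 5: [0↦0, 1↦10, 2↦9, 3↦8, 4↦7, 5↦6, 6↦5, 7↦4, 8↦3, 9↦2, 10↦1]  zeros at y ∈ {0}
  x = 6: [0↦2, 1↦3, 2↦4, 3↦5, 4↦6, 5↦7, 6↦8, 7↦9, 8↦10, 9↦0, 10↦1]  zeros at y ∈ {9}
  x = 7: [0↦6, 1↦9, 2↦1, 3↦4, 4↦7, 5↦10, 6↦2, 7↦5, 8↦8, 9↦0, 10↦3]  zeros at y ∈ {9}
  x = 8: [0↦1, 1↦6, 2↦0, 3↦5, 4↦10, 5↦4, 6↦9, 7↦3, 8↦8, 9↦2, 10↦7]  zeros at y ∈ {2}
  x = 9: [0↦9, 1↦5, 2↦1, 3↦8, 4↦4, 5↦0, 6↦7, 7↦3, 8↦10, 9↦6, 10↦2]  zeros at y ∈ {5}
  x = 10: [0↦8, 1↦6, 2↦4, 3↦2, 4↦0, 5↦9, 6↦7, 7↦5, 8↦3, 9↦1, 10↦10]  zeros at y ∈ {4}
Collecting zeros: affine points = {(1, 5), (2, 4), (3, 7), (4, 0), (5, 0), (6, 9), (7, 9), (8, 2), (9, 5), (10, 4)}.
Total count |C(F_11)_aff| = 10.


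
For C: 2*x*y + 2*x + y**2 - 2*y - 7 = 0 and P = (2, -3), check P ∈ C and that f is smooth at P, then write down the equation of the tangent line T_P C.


Tangent line at P: -4*x - 4*y - 4 = 0.

Step 1: f(2, -3) = 0, so P lies on C.
Step 2: partial derivatives
  f_x(x, y) = 2*y + 2, f_y(x, y) = 2*x + 2*y - 2.
  f_x(P) = -4, f_y(P) = -4 (gradient nonzero, so P is smooth).
Step 3: tangent line at P: -4·(x − 2) + -4·(y − -3) = 0.
Expanding: -4*x - 4*y - 4 = 0.


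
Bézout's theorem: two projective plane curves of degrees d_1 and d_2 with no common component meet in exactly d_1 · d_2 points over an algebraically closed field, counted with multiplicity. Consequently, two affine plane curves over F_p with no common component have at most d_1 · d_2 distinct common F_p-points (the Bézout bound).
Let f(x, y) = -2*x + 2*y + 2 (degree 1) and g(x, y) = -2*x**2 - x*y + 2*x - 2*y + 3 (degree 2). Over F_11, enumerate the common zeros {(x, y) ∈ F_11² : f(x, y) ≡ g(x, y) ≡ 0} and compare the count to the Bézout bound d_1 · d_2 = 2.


Common zeros: ∅; count = 0; Bézout bound = 2.

deg(f) = 1, deg(g) = 2, so Bézout bound = 2.
Scan x ∈ F_11. For each x, list the y ∈ F_11 with f(x, y) ≡ 0 and those with g(x, y) ≡ 0 (mod 11); the common zeros in that column are the intersection.
  x = 0: f ≡ 0 at y ∈ {10}; g ≡ 0 at y ∈ {7}; common: ∅.
  x = 1: f ≡ 0 at y ∈ {0}; g ≡ 0 at y ∈ {1}; common: ∅.
  x = 2: f ≡ 0 at y ∈ {1}; g ≡ 0 at y ∈ {8}; common: ∅.
  x = 3: f ≡ 0 at y ∈ {2}; g ≡ 0 at y ∈ {7}; common: ∅.
  x = 4: f ≡ 0 at y ∈ {3}; g ≡ 0 at y ∈ {2}; common: ∅.
  x = 5: f ≡ 0 at y ∈ {4}; g ≡ 0 at y ∈ {1}; common: ∅.
  x = 6: f ≡ 0 at y ∈ {5}; g ≡ 0 at y ∈ {8}; common: ∅.
  x = 7: f ≡ 0 at y ∈ {6}; g ≡ 0 at y ∈ {2}; common: ∅.
  x = 8: f ≡ 0 at y ∈ {7}; g ≡ 0 at y ∈ {10}; common: ∅.
  x = 9: f ≡ 0 at y ∈ {8}; g ≡ 0 at y ∈ ∅; common: ∅.
  x = 10: f ≡ 0 at y ∈ {9}; g ≡ 0 at y ∈ {10}; common: ∅.
Collecting: common zeros = ∅, so the count is 0.
Comparison with the Bézout bound: 0 ≤ 2 = deg(f)·deg(g), as expected for curves with no common component (the affine F_11-count falls short of the bound because intersections may lie at infinity, over extension fields, or carry multiplicity).


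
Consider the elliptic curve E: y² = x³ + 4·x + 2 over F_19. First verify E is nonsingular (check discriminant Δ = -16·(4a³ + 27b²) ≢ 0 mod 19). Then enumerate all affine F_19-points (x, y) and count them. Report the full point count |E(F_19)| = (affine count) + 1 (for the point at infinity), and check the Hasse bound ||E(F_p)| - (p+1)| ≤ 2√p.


Affine points = {(1, 8), (1, 11), (4, 5), (4, 14), (9, 8), (9, 11), (10, 4), (10, 15), (11, 3), (11, 16), (12, 7), (12, 12), (13, 3), (13, 16), (14, 3), (14, 16), (15, 6), (15, 13), (16, 1), (16, 18), (17, 9), (17, 10), (18, 4), (18, 15)}; affine count = 24; |E(F_19)| = 25.

Discriminant check: Δ ∝ 4a³ + 27b² = 4·4³ + 27·2² = 4·64 + 27·4 ≡ 3 (mod 19). Nonzero ⇒ E is nonsingular.
For each x ∈ F_19, compute rhs = x³ + 4·x + 2 mod 19, then count y ∈ F_19 with y² ≡ rhs.
  x = 0: rhs = 2, matching y values: none (0 points).
  x = 1: rhs = 7, matching y values: 8, 11 (2 points).
  x = 2: rhs = 18, matching y values: none (0 points).
  x = 3: rhs = 3, matching y values: none (0 points).
  x = 4: rhs = 6, matching y values: 5, 14 (2 points).
  x = 5: rhs = 14, matching y values: none (0 points).
  x = 6: rhs = 14, matching y values: none (0 points).
  x = 7: rhs = 12, matching y values: none (0 points).
  x = 8: rhs = 14, matching y values: none (0 points).
  x = 9: rhs = 7, matching y values: 8, 11 (2 points).
  x = 10: rhs = 16, matching y values: 4, 15 (2 points).
  x = 11: rhs = 9, matching y values: 3, 16 (2 points).
  x = 12: rhs = 11, matching y values: 7, 12 (2 points).
  x = 13: rhs = 9, matching y values: 3, 16 (2 points).
  x = 14: rhs = 9, matching y values: 3, 16 (2 points).
  x = 15: rhs = 17, matching y values: 6, 13 (2 points).
  x = 16: rhs = 1, matching y values: 1, 18 (2 points).
  x = 17: rhs = 5, matching y values: 9, 10 (2 points).
  x = 18: rhs = 16, matching y values: 4, 15 (2 points).
Total affine count: 24.
Full point count |E(F_19)| = 24 + 1 = 25.
Hasse bound: |25 − (19+1)| = |5| = 5 ≤ 2√19 ≈ 8.7178 ✓.


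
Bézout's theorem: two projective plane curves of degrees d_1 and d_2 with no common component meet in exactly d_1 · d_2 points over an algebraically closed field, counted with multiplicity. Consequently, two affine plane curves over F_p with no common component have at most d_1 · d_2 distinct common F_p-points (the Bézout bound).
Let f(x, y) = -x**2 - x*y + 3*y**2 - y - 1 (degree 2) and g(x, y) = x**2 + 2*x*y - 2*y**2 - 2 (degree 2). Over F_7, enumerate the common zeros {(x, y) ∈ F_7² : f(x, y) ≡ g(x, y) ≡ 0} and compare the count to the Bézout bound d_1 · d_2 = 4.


Common zeros: ∅; count = 0; Bézout bound = 4.

deg(f) = 2, deg(g) = 2, so Bézout bound = 4.
Scan x ∈ F_7. For each x, list the y ∈ F_7 with f(x, y) ≡ 0 and those with g(x, y) ≡ 0 (mod 7); the common zeros in that column are the intersection.
  x = 0: f ≡ 0 at y ∈ ∅; g ≡ 0 at y ∈ ∅; common: ∅.
  x = 1: f ≡ 0 at y ∈ {5}; g ≡ 0 at y ∈ ∅; common: ∅.
  x = 2: f ≡ 0 at y ∈ ∅; g ≡ 0 at y ∈ {4, 5}; common: ∅.
  x = 3: f ≡ 0 at y ∈ ∅; g ≡ 0 at y ∈ {0, 3}; common: ∅.
  x = 4: f ≡ 0 at y ∈ ∅; g ≡ 0 at y ∈ {0, 4}; common: ∅.
  x = 5: f ≡ 0 at y ∈ ∅; g ≡ 0 at y ∈ {2, 3}; common: ∅.
  x = 6: f ≡ 0 at y ∈ ∅; g ≡ 0 at y ∈ ∅; common: ∅.
Collecting: common zeros = ∅, so the count is 0.
Comparison with the Bézout bound: 0 ≤ 4 = deg(f)·deg(g), as expected for curves with no common component (the affine F_7-count falls short of the bound because intersections may lie at infinity, over extension fields, or carry multiplicity).


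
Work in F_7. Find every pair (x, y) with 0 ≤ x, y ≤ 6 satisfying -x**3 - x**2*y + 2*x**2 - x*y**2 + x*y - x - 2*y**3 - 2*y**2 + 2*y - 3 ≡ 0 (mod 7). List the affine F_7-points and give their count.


Affine F_7-points: {(2, 6), (3, 3), (3, 6), (5, 6)}; count = 4.

For each of the 49 pairs (x, y) ∈ F_7², evaluate f(x, y) mod 7. Record the zeros.
  x = 0: [0↦4, 1↦2, 2↦5, 3↦1, 4↦6, 5↦1, 6↦2]  zeros at y ∈ ∅
  x = 1: [0↦4, 1↦1, 2↦1, 3↦6, 4↦4, 5↦4, 6↦1]  zeros at y ∈ ∅
  x = 2: [0↦2, 1↦3, 2↦5, 3↦3, 4↦6, 5↦2, 6↦0]  zeros at y ∈ {6}
  x = 3: [0↦6, 1↦2, 2↦4, 3↦0, 4↦6, 5↦3, 6↦0]  zeros at y ∈ {3, 6}
  x = 4: [0↦3, 1↦6, 2↦6, 3↦5, 4↦5, 5↦1, 6↦2]  zeros at y ∈ ∅
  x = 5: [0↦1, 1↦2, 2↦5, 3↦5, 4↦4, 5↦4, 6↦0]  zeros at y ∈ {6}
  x = 6: [0↦1, 1↦5, 2↦2, 3↦1, 4↦4, 5↦6, 6↦2]  zeros at y ∈ ∅
Collecting zeros: affine points = {(2, 6), (3, 3), (3, 6), (5, 6)}.
Total count |C(F_7)_aff| = 4.


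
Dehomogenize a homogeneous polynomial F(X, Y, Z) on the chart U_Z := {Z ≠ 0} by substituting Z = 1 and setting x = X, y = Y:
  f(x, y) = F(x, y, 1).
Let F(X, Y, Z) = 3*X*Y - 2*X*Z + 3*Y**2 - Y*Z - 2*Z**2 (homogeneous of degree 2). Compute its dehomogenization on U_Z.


f(x, y) = 3*x*y - 2*x + 3*y**2 - y - 2

On U_Z we set Z = 1. Each monomial c·X^i·Y^j·Z^k in F becomes c·x^i·y^j·1^k = c·x^i·y^j.
Substituting Z = 1: F(X, Y, 1) = 3*x*y - 2*x + 3*y**2 - y - 2.
Note: deg(f) ≤ deg(F) = 2; strict inequality happens when F is divisible by Z (lost terms).


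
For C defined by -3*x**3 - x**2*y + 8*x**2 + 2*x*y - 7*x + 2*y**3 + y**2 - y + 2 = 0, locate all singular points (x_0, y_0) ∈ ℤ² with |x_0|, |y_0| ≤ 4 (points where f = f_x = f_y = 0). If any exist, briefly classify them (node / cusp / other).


Singular points: {(1, 0)}; classification: node.

Compute partial derivatives:
  f_x = -9*x**2 - 2*x*y + 16*x + 2*y - 7.
  f_y = -x**2 + 2*x + 6*y**2 + 2*y - 1.
Scan x_0 ∈ {−4, ..., 4}. For each x_0, f_y(x_0, y) is a polynomial in y; find its integer roots y ∈ {−4, ..., 4}, then test f_x and f at those candidates.
  x = -4: f_y(-4, y) = 6*y**2 + 2*y - 25; no integer root y with |y| ≤ 4.
  x = -3: f_y(-3, y) = 6*y**2 + 2*y - 16; no integer root y with |y| ≤ 4.
  x = -2: f_y(-2, y) = 6*y**2 + 2*y - 9; no integer root y with |y| ≤ 4.
  x = -1: f_y(-1, y) = 6*y**2 + 2*y - 4; vanishes at y ∈ {-1}. (-1, -1): f_x = -36 ≠ 0.
  x = 0: f_y(0, y) = 6*y**2 + 2*y - 1; no integer root y with |y| ≤ 4.
  x = 1: f_y(1, y) = 6*y**2 + 2*y; vanishes at y ∈ {0}. (1, 0): f_x = 0, f = 0 — SINGULAR.
  x = 2: f_y(2, y) = 6*y**2 + 2*y - 1; no integer root y with |y| ≤ 4.
  x = 3: f_y(3, y) = 6*y**2 + 2*y - 4; vanishes at y ∈ {-1}. (3, -1): f_x = -36 ≠ 0.
  x = 4: f_y(4, y) = 6*y**2 + 2*y - 9; no integer root y with |y| ≤ 4.
Only singular point on the grid: (1, 0).
Classify: substitute x = 1 + u, y = 0 + v and expand: f = -3*u**3 - u**2*v - u**2 + 2*v**3 + v**2.
No constant or linear terms (consistent with a singular point). Quadratic part: -u**2 + v**2. Cubic part: -3*u**3 - u**2*v + 2*v**3.
The quadratic part v**2 - u**2 = (v − u)(v + u) splits into two distinct linear factors, so there are two distinct tangent lines y − 0 = ±(x − 1) — this is a node (ordinary double point).
Classification: node.


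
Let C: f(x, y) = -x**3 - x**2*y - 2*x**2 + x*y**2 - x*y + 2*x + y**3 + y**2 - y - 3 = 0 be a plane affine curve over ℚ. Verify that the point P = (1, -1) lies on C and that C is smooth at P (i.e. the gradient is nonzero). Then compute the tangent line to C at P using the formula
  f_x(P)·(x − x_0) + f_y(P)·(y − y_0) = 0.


Tangent line at P: -x - 4*y - 3 = 0.

Step 1: f(1, -1) = 0, so P lies on C.
Step 2: partial derivatives
  f_x(x, y) = -3*x**2 - 2*x*y - 4*x + y**2 - y + 2, f_y(x, y) = -x**2 + 2*x*y - x + 3*y**2 + 2*y - 1.
  f_x(P) = -1, f_y(P) = -4 (gradient nonzero, so P is smooth).
Step 3: tangent line at P: -1·(x − 1) + -4·(y − -1) = 0.
Expanding: -x - 4*y - 3 = 0.


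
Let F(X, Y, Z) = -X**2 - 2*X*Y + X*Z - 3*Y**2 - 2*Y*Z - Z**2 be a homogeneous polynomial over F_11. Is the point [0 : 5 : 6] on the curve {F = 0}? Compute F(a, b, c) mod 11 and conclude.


F(0,5,6) ≡ 5 (mod 11); P is NOT on the curve.

Evaluate F(0, 5, 6) term-by-term (mod 11).
  -X**2 ↦ -1·0·1·1 = 0
  -2*X*Y ↦ -2·0·5·1 = 0
  X*Z ↦ 1·0·1·6 = 0
  -3*Y**2 ↦ -3·1·25·1 = -75
  -2*Y*Z ↦ -2·1·5·6 = -60
  -Z**2 ↦ -1·1·1·36 = -36
Sum: F(0, 5, 6) = (0) + (0) + (0) + (-75) + (-60) + (-36) = -171.
Reducing mod 11: -171 ≡ 5 (mod 11).
Since F(a, b, c) ≡ 5 ≠ 0 (mod 11), P does NOT lie on the curve.


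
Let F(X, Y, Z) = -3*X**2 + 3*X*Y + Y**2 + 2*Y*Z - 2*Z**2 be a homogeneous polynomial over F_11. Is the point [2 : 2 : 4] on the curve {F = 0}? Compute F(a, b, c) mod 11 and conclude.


F(2,2,4) ≡ 10 (mod 11); P is NOT on the curve.

Evaluate F(2, 2, 4) term-by-term (mod 11).
  -3*X**2 ↦ -3·4·1·1 = -12
  3*X*Y ↦ 3·2·2·1 = 12
  Y**2 ↦ 1·1·4·1 = 4
  2*Y*Z ↦ 2·1·2·4 = 16
  -2*Z**2 ↦ -2·1·1·16 = -32
Sum: F(2, 2, 4) = (-12) + (12) + (4) + (16) + (-32) = -12.
Reducing mod 11: -12 ≡ 10 (mod 11).
Since F(a, b, c) ≡ 10 ≠ 0 (mod 11), P does NOT lie on the curve.


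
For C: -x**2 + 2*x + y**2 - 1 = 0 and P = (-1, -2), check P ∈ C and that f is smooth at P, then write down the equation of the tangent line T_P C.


Tangent line at P: 4*x - 4*y - 4 = 0.

Step 1: f(-1, -2) = 0, so P lies on C.
Step 2: partial derivatives
  f_x(x, y) = 2 - 2*x, f_y(x, y) = 2*y.
  f_x(P) = 4, f_y(P) = -4 (gradient nonzero, so P is smooth).
Step 3: tangent line at P: 4·(x − -1) + -4·(y − -2) = 0.
Expanding: 4*x - 4*y - 4 = 0.


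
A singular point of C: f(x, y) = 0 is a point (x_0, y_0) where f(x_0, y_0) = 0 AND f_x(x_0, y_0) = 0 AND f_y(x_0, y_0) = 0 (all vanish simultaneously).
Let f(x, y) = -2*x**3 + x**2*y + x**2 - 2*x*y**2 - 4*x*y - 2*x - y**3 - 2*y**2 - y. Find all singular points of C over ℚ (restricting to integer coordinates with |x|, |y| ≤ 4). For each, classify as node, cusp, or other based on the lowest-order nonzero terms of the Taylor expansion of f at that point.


Singular points: {(0, -1)}; classification: cusp.

Compute partial derivatives:
  f_x = -6*x**2 + 2*x*y + 2*x - 2*y**2 - 4*y - 2.
  f_y = x**2 - 4*x*y - 4*x - 3*y**2 - 4*y - 1.
Scan x_0 ∈ {−4, ..., 4}. For each x_0, f_y(x_0, y) is a polynomial in y; find its integer roots y ∈ {−4, ..., 4}, then test f_x and f at those candidates.
  x = -4: f_y(-4, y) = -3*y**2 + 12*y + 31; no integer root y with |y| ≤ 4.
  x = -3: f_y(-3, y) = -3*y**2 + 8*y + 20; no integer root y with |y| ≤ 4.
  x = -2: f_y(-2, y) = -3*y**2 + 4*y + 11; no integer root y with |y| ≤ 4.
  x = -1: f_y(-1, y) = 4 - 3*y**2; no integer root y with |y| ≤ 4.
  x = 0: f_y(0, y) = -3*y**2 - 4*y - 1; vanishes at y ∈ {-1}. (0, -1): f_x = 0, f = 0 — SINGULAR.
  x = 1: f_y(1, y) = -3*y**2 - 8*y - 4; vanishes at y ∈ {-2}. (1, -2): f_x = -10 ≠ 0.
  x = 2: f_y(2, y) = -3*y**2 - 12*y - 5; no integer root y with |y| ≤ 4.
  x = 3: f_y(3, y) = -3*y**2 - 16*y - 4; no integer root y with |y| ≤ 4.
  x = 4: f_y(4, y) = -3*y**2 - 20*y - 1; no integer root y with |y| ≤ 4.
Only singular point on the grid: (0, -1).
Classify: substitute x = 0 + u, y = -1 + v and expand: f = -2*u**3 + u**2*v - 2*u*v**2 - v**3 + v**2.
No constant or linear terms (consistent with a singular point). Quadratic part: v**2. Cubic part: -2*u**3 + u**2*v - 2*u*v**2 - v**3.
The quadratic part v**2 is a perfect square, so there is a single (double) tangent line v = 0, i.e. y = -1. Restricting the cubic part to that line (v = 0) leaves -2*u**3 ≠ 0, so f is not divisible by v and the branch is v² ≈ 2*u**3 to lowest order — this is a cusp.
Classification: cusp.


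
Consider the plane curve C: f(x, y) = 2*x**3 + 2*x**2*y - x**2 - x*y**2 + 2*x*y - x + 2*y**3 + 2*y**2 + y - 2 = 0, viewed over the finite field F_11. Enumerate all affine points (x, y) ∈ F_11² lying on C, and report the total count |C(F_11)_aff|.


Affine F_11-points: {(3, 1), (4, 9), (6, 4), (6, 10), (8, 2), (8, 4), (8, 8), (9, 2), (10, 4), (10, 7)}; count = 10.

For each of the 121 pairs (x, y) ∈ F_11², evaluate f(x, y) mod 11. Record the zeros.
  x = 0: [0↦9, 1↦3, 2↦2, 3↦7, 4↦8, 5↦6, 6↦2, 7↦8, 8↦3, 9↦10, 10↦8]  zeros at y ∈ ∅
  x = 1: [0↦9, 1↦6, 2↦6, 3↦10, 4↦8, 5↦1, 6↦1, 7↦9, 8↦4, 9↦9, 10↦3]  zeros at y ∈ ∅
  x = 2: [0↦8, 1↦1, 2↦6, 3↦2, 4↦1, 5↦4, 6↦1, 7↦4, 8↦3, 9↦10, 10↦4]  zeros at y ∈ ∅
  x = 3: [0↦7, 1↦0, 2↦3, 3↦6, 4↦10, 5↦5, 6↦3, 7↦5, 8↦1, 9↦3, 10↦1]  zeros at y ∈ {1}
  x = 4: [0↦7, 1↦4, 2↦9, 3↦1, 4↦3, 5↦5, 6↦8, 7↦2, 8↦10, 9↦0, 10↦6]  zeros at y ∈ {9}
  x = 5: [0↦9, 1↦3, 2↦3, 3↦10, 4↦3, 5↦5, 6↦6, 7↦7, 8↦9, 9↦2, 10↦9]  zeros at y ∈ ∅
  x = 6: [0↦3, 1↦9, 2↦8, 3↦1, 4↦0, 5↦6, 6↦9, 7↦10, 8↦10, 9↦10, 10↦0]  zeros at y ∈ {4, 10}
  x = 7: [0↦1, 1↦1, 2↦3, 3↦8, 4↦6, 5↦9, 6↦7, 7↦1, 8↦3, 9↦3, 10↦2]  zeros at y ∈ ∅
  x = 8: [0↦4, 1↦2, 2↦0, 3↦10, 4↦0, 5↦4, 6↦1, 7↦3, 8↦0, 9↦4, 10↦5]  zeros at y ∈ {2, 4, 8}
  x = 9: [0↦2, 1↦2, 2↦0, 3↦8, 4↦5, 5↦3, 6↦3, 7↦6, 8↦2, 9↦3, 10↦10]  zeros at y ∈ {2}
  x = 10: [0↦7, 1↦2, 2↦4, 3↦3, 4↦0, 5↦7, 6↦3, 7↦0, 8↦10, 9↦1, 10↦7]  zeros at y ∈ {4, 7}
Collecting zeros: affine points = {(3, 1), (4, 9), (6, 4), (6, 10), (8, 2), (8, 4), (8, 8), (9, 2), (10, 4), (10, 7)}.
Total count |C(F_11)_aff| = 10.


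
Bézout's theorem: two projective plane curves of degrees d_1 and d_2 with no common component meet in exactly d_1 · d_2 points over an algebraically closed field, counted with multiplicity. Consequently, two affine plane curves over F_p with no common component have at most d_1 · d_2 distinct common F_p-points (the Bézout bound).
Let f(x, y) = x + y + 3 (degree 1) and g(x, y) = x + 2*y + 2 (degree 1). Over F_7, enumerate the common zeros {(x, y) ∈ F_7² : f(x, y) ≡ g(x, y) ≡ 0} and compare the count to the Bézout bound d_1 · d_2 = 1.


Common zeros: {(3, 1)}; count = 1; Bézout bound = 1.

deg(f) = 1, deg(g) = 1, so Bézout bound = 1.
Scan x ∈ F_7. For each x, list the y ∈ F_7 with f(x, y) ≡ 0 and those with g(x, y) ≡ 0 (mod 7); the common zeros in that column are the intersection.
  x = 0: f ≡ 0 at y ∈ {4}; g ≡ 0 at y ∈ {6}; common: ∅.
  x = 1: f ≡ 0 at y ∈ {3}; g ≡ 0 at y ∈ {2}; common: ∅.
  x = 2: f ≡ 0 at y ∈ {2}; g ≡ 0 at y ∈ {5}; common: ∅.
  x = 3: f ≡ 0 at y ∈ {1}; g ≡ 0 at y ∈ {1}; common: {1}.
  x = 4: f ≡ 0 at y ∈ {0}; g ≡ 0 at y ∈ {4}; common: ∅.
  x = 5: f ≡ 0 at y ∈ {6}; g ≡ 0 at y ∈ {0}; common: ∅.
  x = 6: f ≡ 0 at y ∈ {5}; g ≡ 0 at y ∈ {3}; common: ∅.
Collecting: common zeros = {(3, 1)}, so the count is 1.
Comparison with the Bézout bound: 1 ≤ 1 = deg(f)·deg(g), as expected for curves with no common component (the bound is attained).


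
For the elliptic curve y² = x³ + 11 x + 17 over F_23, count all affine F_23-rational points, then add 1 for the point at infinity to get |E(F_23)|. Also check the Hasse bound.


Affine points = {(1, 11), (1, 12), (2, 1), (2, 22), (3, 10), (3, 13), (5, 6), (5, 17), (6, 0), (7, 0), (10, 0), (19, 1), (19, 22), (20, 7), (20, 16)}; affine count = 15; |E(F_23)| = 16.

Discriminant check: Δ ∝ 4a³ + 27b² = 4·11³ + 27·17² = 4·1331 + 27·289 ≡ 17 (mod 23). Nonzero ⇒ E is nonsingular.
For each x ∈ F_23, compute rhs = x³ + 11·x + 17 mod 23, then count y ∈ F_23 with y² ≡ rhs.
  x = 0: rhs = 17, matching y values: none (0 points).
  x = 1: rhs = 6, matching y values: 11, 12 (2 points).
  x = 2: rhs = 1, matching y values: 1, 22 (2 points).
  x = 3: rhs = 8, matching y values: 10, 13 (2 points).
  x = 4: rhs = 10, matching y values: none (0 points).
  x = 5: rhs = 13, matching y values: 6, 17 (2 points).
  x = 6: rhs = 0, matching y values: 0 (1 points).
  x = 7: rhs = 0, matching y values: 0 (1 points).
  x = 8: rhs = 19, matching y values: none (0 points).
  x = 9: rhs = 17, matching y values: none (0 points).
  x = 10: rhs = 0, matching y values: 0 (1 points).
  x = 11: rhs = 20, matching y values: none (0 points).
  x = 12: rhs = 14, matching y values: none (0 points).
  x = 13: rhs = 11, matching y values: none (0 points).
  x = 14: rhs = 17, matching y values: none (0 points).
  x = 15: rhs = 15, matching y values: none (0 points).
  x = 16: rhs = 11, matching y values: none (0 points).
  x = 17: rhs = 11, matching y values: none (0 points).
  x = 18: rhs = 21, matching y values: none (0 points).
  x = 19: rhs = 1, matching y values: 1, 22 (2 points).
  x = 20: rhs = 3, matching y values: 7, 16 (2 points).
  x = 21: rhs = 10, matching y values: none (0 points).
  x = 22: rhs = 5, matching y values: none (0 points).
Total affine count: 15.
Full point count |E(F_23)| = 15 + 1 = 16.
Hasse bound: |16 − (23+1)| = |-8| = 8 ≤ 2√23 ≈ 9.5917 ✓.


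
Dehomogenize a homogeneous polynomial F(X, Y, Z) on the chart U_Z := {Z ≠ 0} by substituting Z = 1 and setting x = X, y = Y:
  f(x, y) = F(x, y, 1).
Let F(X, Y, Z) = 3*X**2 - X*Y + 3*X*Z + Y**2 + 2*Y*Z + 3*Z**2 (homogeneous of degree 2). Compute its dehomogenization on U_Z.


f(x, y) = 3*x**2 - x*y + 3*x + y**2 + 2*y + 3

On U_Z we set Z = 1. Each monomial c·X^i·Y^j·Z^k in F becomes c·x^i·y^j·1^k = c·x^i·y^j.
Substituting Z = 1: F(X, Y, 1) = 3*x**2 - x*y + 3*x + y**2 + 2*y + 3.
Note: deg(f) ≤ deg(F) = 2; strict inequality happens when F is divisible by Z (lost terms).


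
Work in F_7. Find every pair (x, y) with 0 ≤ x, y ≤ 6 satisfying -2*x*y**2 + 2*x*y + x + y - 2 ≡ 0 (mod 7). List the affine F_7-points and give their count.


Affine F_7-points: {(0, 2), (1, 1), (1, 4), (2, 0), (2, 3), (6, 5), (6, 6)}; count = 7.

For each of the 49 pairs (x, y) ∈ F_7², evaluate f(x, y) mod 7. Record the zeros.
  x = 0: [0↦5, 1↦6, 2↦0, 3↦1, 4↦2, 5↦3, 6↦4]  zeros at y ∈ {2}
  x = 1: [0↦6, 1↦0, 2↦4, 3↦4, 4↦0, 5↦6, 6↦1]  zeros at y ∈ {1, 4}
  x = 2: [0↦0, 1↦1, 2↦1, 3↦0, 4↦5, 5↦2, 6↦5]  zeros at y ∈ {0, 3}
  x = 3: [0↦1, 1↦2, 2↦5, 3↦3, 4↦3, 5↦5, 6↦2]  zeros at y ∈ ∅
  x = 4: [0↦2, 1↦3, 2↦2, 3↦6, 4↦1, 5↦1, 6↦6]  zeros at y ∈ ∅
  x = 5: [0↦3, 1↦4, 2↦6, 3↦2, 4↦6, 5↦4, 6↦3]  zeros at y ∈ ∅
  x = 6: [0↦4, 1↦5, 2↦3, 3↦5, 4↦4, 5↦0, 6↦0]  zeros at y ∈ {5, 6}
Collecting zeros: affine points = {(0, 2), (1, 1), (1, 4), (2, 0), (2, 3), (6, 5), (6, 6)}.
Total count |C(F_7)_aff| = 7.


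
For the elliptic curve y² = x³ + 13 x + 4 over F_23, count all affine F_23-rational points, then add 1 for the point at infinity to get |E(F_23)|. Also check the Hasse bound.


Affine points = {(0, 2), (0, 21), (1, 8), (1, 15), (3, 1), (3, 22), (7, 1), (7, 22), (11, 11), (11, 12), (12, 5), (12, 18), (13, 1), (13, 22), (14, 3), (14, 20), (15, 3), (15, 20), (17, 3), (17, 20), (19, 7), (19, 16), (21, 4), (21, 19), (22, 6), (22, 17)}; affine count = 26; |E(F_23)| = 27.

Discriminant check: Δ ∝ 4a³ + 27b² = 4·13³ + 27·4² = 4·2197 + 27·16 ≡ 20 (mod 23). Nonzero ⇒ E is nonsingular.
For each x ∈ F_23, compute rhs = x³ + 13·x + 4 mod 23, then count y ∈ F_23 with y² ≡ rhs.
  x = 0: rhs = 4, matching y values: 2, 21 (2 points).
  x = 1: rhs = 18, matching y values: 8, 15 (2 points).
  x = 2: rhs = 15, matching y values: none (0 points).
  x = 3: rhs = 1, matching y values: 1, 22 (2 points).
  x = 4: rhs = 5, matching y values: none (0 points).
  x = 5: rhs = 10, matching y values: none (0 points).
  x = 6: rhs = 22, matching y values: none (0 points).
  x = 7: rhs = 1, matching y values: 1, 22 (2 points).
  x = 8: rhs = 22, matching y values: none (0 points).
  x = 9: rhs = 22, matching y values: none (0 points).
  x = 10: rhs = 7, matching y values: none (0 points).
  x = 11: rhs = 6, matching y values: 11, 12 (2 points).
  x = 12: rhs = 2, matching y values: 5, 18 (2 points).
  x = 13: rhs = 1, matching y values: 1, 22 (2 points).
  x = 14: rhs = 9, matching y values: 3, 20 (2 points).
  x = 15: rhs = 9, matching y values: 3, 20 (2 points).
  x = 16: rhs = 7, matching y values: none (0 points).
  x = 17: rhs = 9, matching y values: 3, 20 (2 points).
  x = 18: rhs = 21, matching y values: none (0 points).
  x = 19: rhs = 3, matching y values: 7, 16 (2 points).
  x = 20: rhs = 7, matching y values: none (0 points).
  x = 21: rhs = 16, matching y values: 4, 19 (2 points).
  x = 22: rhs = 13, matching y values: 6, 17 (2 points).
Total affine count: 26.
Full point count |E(F_23)| = 26 + 1 = 27.
Hasse bound: |27 − (23+1)| = |3| = 3 ≤ 2√23 ≈ 9.5917 ✓.


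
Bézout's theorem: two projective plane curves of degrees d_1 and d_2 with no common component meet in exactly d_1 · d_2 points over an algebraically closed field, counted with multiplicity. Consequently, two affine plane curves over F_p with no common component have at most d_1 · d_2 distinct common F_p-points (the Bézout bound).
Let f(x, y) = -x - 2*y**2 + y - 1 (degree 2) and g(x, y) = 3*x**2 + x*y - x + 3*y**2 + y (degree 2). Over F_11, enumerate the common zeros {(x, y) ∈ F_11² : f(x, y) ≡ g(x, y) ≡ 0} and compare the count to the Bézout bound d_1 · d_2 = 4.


Common zeros: {(4, 2)}; count = 1; Bézout bound = 4.

deg(f) = 2, deg(g) = 2, so Bézout bound = 4.
Scan x ∈ F_11. For each x, list the y ∈ F_11 with f(x, y) ≡ 0 and those with g(x, y) ≡ 0 (mod 11); the common zeros in that column are the intersection.
  x = 0: f ≡ 0 at y ∈ {8, 9}; g ≡ 0 at y ∈ {0, 7}; common: ∅.
  x = 1: f ≡ 0 at y ∈ ∅; g ≡ 0 at y ∈ ∅; common: ∅.
  x = 2: f ≡ 0 at y ∈ ∅; g ≡ 0 at y ∈ ∅; common: ∅.
  x = 3: f ≡ 0 at y ∈ ∅; g ≡ 0 at y ∈ {2, 4}; common: ∅.
  x = 4: f ≡ 0 at y ∈ {2, 4}; g ≡ 0 at y ∈ {0, 2}; common: {2}.
  x = 5: f ≡ 0 at y ∈ ∅; g ≡ 0 at y ∈ ∅; common: ∅.
  x = 6: f ≡ 0 at y ∈ {3}; g ≡ 0 at y ∈ ∅; common: ∅.
  x = 7: f ≡ 0 at y ∈ {7, 10}; g ≡ 0 at y ∈ {4, 8}; common: ∅.
  x = 8: f ≡ 0 at y ∈ ∅; g ≡ 0 at y ∈ ∅; common: ∅.
  x = 9: f ≡ 0 at y ∈ {1, 5}; g ≡ 0 at y ∈ {7, 8}; common: ∅.
  x = 10: f ≡ 0 at y ∈ {0, 6}; g ≡ 0 at y ∈ ∅; common: ∅.
Collecting: common zeros = {(4, 2)}, so the count is 1.
Comparison with the Bézout bound: 1 ≤ 4 = deg(f)·deg(g), as expected for curves with no common component (the affine F_11-count falls short of the bound because intersections may lie at infinity, over extension fields, or carry multiplicity).


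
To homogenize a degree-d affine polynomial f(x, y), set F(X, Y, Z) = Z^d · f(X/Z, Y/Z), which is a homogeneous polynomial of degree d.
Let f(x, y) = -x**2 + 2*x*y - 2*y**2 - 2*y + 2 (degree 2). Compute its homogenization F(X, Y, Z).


F(X, Y, Z) = -X**2 + 2*X*Y - 2*Y**2 - 2*Y*Z + 2*Z**2

deg(f) = 2.
Substitute x = X/Z, y = Y/Z into f, then multiply by Z^2.
  monomial -1·x^2·y^0 ↦ -1·X^2·Y^0·Z^0.
  monomial 2·x^1·y^1 ↦ 2·X^1·Y^1·Z^0.
  monomial -2·x^0·y^2 ↦ -2·X^0·Y^2·Z^0.
  monomial -2·x^0·y^1 ↦ -2·X^0·Y^1·Z^1.
  monomial 2·x^0·y^0 ↦ 2·X^0·Y^0·Z^2.
Collecting: F(X, Y, Z) = -X**2 + 2*X*Y - 2*Y**2 - 2*Y*Z + 2*Z**2.


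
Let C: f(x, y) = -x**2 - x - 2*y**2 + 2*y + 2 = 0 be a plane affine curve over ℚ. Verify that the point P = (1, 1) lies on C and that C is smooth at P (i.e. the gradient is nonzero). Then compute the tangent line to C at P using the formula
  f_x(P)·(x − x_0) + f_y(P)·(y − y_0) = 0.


Tangent line at P: -3*x - 2*y + 5 = 0.

Step 1: f(1, 1) = 0, so P lies on C.
Step 2: partial derivatives
  f_x(x, y) = -2*x - 1, f_y(x, y) = 2 - 4*y.
  f_x(P) = -3, f_y(P) = -2 (gradient nonzero, so P is smooth).
Step 3: tangent line at P: -3·(x − 1) + -2·(y − 1) = 0.
Expanding: -3*x - 2*y + 5 = 0.


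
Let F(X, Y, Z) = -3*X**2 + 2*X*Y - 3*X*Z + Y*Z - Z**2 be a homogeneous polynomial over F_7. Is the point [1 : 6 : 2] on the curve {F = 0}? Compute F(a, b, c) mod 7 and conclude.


F(1,6,2) ≡ 4 (mod 7); P is NOT on the curve.

Evaluate F(1, 6, 2) term-by-term (mod 7).
  -3*X**2 ↦ -3·1·1·1 = -3
  2*X*Y ↦ 2·1·6·1 = 12
  -3*X*Z ↦ -3·1·1·2 = -6
  Y*Z ↦ 1·1·6·2 = 12
  -Z**2 ↦ -1·1·1·4 = -4
Sum: F(1, 6, 2) = (-3) + (12) + (-6) + (12) + (-4) = 11.
Reducing mod 7: 11 ≡ 4 (mod 7).
Since F(a, b, c) ≡ 4 ≠ 0 (mod 7), P does NOT lie on the curve.


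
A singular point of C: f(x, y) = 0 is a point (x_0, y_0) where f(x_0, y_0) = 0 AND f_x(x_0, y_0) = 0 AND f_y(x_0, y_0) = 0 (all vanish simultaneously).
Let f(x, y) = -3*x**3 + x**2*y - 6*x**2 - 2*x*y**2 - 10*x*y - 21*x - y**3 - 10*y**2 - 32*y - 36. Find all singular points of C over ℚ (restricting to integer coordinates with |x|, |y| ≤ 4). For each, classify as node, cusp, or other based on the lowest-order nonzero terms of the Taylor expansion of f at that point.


Singular points: {(-1, -3)}; classification: cusp.

Compute partial derivatives:
  f_x = -9*x**2 + 2*x*y - 12*x - 2*y**2 - 10*y - 21.
  f_y = x**2 - 4*x*y - 10*x - 3*y**2 - 20*y - 32.
Scan x_0 ∈ {−4, ..., 4}. For each x_0, f_y(x_0, y) is a polynomial in y; find its integer roots y ∈ {−4, ..., 4}, then test f_x and f at those candidates.
  x = -4: f_y(-4, y) = -3*y**2 - 4*y + 24; no integer root y with |y| ≤ 4.
  x = -3: f_y(-3, y) = -3*y**2 - 8*y + 7; no integer root y with |y| ≤ 4.
  x = -2: f_y(-2, y) = -3*y**2 - 12*y - 8; no integer root y with |y| ≤ 4.
  x = -1: f_y(-1, y) = -3*y**2 - 16*y - 21; vanishes at y ∈ {-3}. (-1, -3): f_x = 0, f = 0 — SINGULAR.
  x = 0: f_y(0, y) = -3*y**2 - 20*y - 32; vanishes at y ∈ {-4}. (0, -4): f_x = -13 ≠ 0.
  x = 1: f_y(1, y) = -3*y**2 - 24*y - 41; no integer root y with |y| ≤ 4.
  x = 2: f_y(2, y) = -3*y**2 - 28*y - 48; no integer root y with |y| ≤ 4.
  x = 3: f_y(3, y) = -3*y**2 - 32*y - 53; no integer root y with |y| ≤ 4.
  x = 4: f_y(4, y) = -3*y**2 - 36*y - 56; no integer root y with |y| ≤ 4.
Only singular point on the grid: (-1, -3).
Classify: substitute x = -1 + u, y = -3 + v and expand: f = -3*u**3 + u**2*v - 2*u*v**2 - v**3 + v**2.
No constant or linear terms (consistent with a singular point). Quadratic part: v**2. Cubic part: -3*u**3 + u**2*v - 2*u*v**2 - v**3.
The quadratic part v**2 is a perfect square, so there is a single (double) tangent line v = 0, i.e. y = -3. Restricting the cubic part to that line (v = 0) leaves -3*u**3 ≠ 0, so f is not divisible by v and the branch is v² ≈ 3*u**3 to lowest order — this is a cusp.
Classification: cusp.


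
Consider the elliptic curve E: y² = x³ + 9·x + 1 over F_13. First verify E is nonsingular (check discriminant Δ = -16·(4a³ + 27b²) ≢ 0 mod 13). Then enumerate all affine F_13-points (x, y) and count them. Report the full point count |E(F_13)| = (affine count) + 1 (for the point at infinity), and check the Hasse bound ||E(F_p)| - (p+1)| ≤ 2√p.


Affine points = {(0, 1), (0, 12), (2, 1), (2, 12), (3, 4), (3, 9), (4, 6), (4, 7), (7, 2), (7, 11), (8, 0), (10, 5), (10, 8), (11, 1), (11, 12), (12, 2), (12, 11)}; affine count = 17; |E(F_13)| = 18.

Discriminant check: Δ ∝ 4a³ + 27b² = 4·9³ + 27·1² = 4·729 + 27·1 ≡ 5 (mod 13). Nonzero ⇒ E is nonsingular.
For each x ∈ F_13, compute rhs = x³ + 9·x + 1 mod 13, then count y ∈ F_13 with y² ≡ rhs.
  x = 0: rhs = 1, matching y values: 1, 12 (2 points).
  x = 1: rhs = 11, matching y values: none (0 points).
  x = 2: rhs = 1, matching y values: 1, 12 (2 points).
  x = 3: rhs = 3, matching y values: 4, 9 (2 points).
  x = 4: rhs = 10, matching y values: 6, 7 (2 points).
  x = 5: rhs = 2, matching y values: none (0 points).
  x = 6: rhs = 11, matching y values: none (0 points).
  x = 7: rhs = 4, matching y values: 2, 11 (2 points).
  x = 8: rhs = 0, matching y values: 0 (1 points).
  x = 9: rhs = 5, matching y values: none (0 points).
  x = 10: rhs = 12, matching y values: 5, 8 (2 points).
  x = 11: rhs = 1, matching y values: 1, 12 (2 points).
  x = 12: rhs = 4, matching y values: 2, 11 (2 points).
Total affine count: 17.
Full point count |E(F_13)| = 17 + 1 = 18.
Hasse bound: |18 − (13+1)| = |4| = 4 ≤ 2√13 ≈ 7.2111 ✓.


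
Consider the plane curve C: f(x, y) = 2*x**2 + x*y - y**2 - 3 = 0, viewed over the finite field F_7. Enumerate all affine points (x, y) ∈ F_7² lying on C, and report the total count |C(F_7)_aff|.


Affine F_7-points: {(0, 2), (0, 5), (1, 3), (1, 5), (6, 2), (6, 4)}; count = 6.

For each of the 49 pairs (x, y) ∈ F_7², evaluate f(x, y) mod 7. Record the zeros.
  x = 0: [0↦4, 1↦3, 2↦0, 3↦2, 4↦2, 5↦0, 6↦3]  zeros at y ∈ {2, 5}
  x = 1: [0↦6, 1↦6, 2↦4, 3↦0, 4↦1, 5↦0, 6↦4]  zeros at y ∈ {3, 5}
  x = 2: [0↦5, 1↦6, 2↦5, 3↦2, 4↦4, 5↦4, 6↦2]  zeros at y ∈ ∅
  x = 3: [0↦1, 1↦3, 2↦3, 3↦1, 4↦4, 5↦5, 6↦4]  zeros at y ∈ ∅
  x = 4: [0↦1, 1↦4, 2↦5, 3↦4, 4↦1, 5↦3, 6↦3]  zeros at y ∈ ∅
  x = 5: [0↦5, 1↦2, 2↦4, 3↦4, 4↦2, 5↦5, 6↦6]  zeros at y ∈ ∅
  x = 6: [0↦6, 1↦4, 2↦0, 3↦1, 4↦0, 5↦4, 6↦6]  zeros at y ∈ {2, 4}
Collecting zeros: affine points = {(0, 2), (0, 5), (1, 3), (1, 5), (6, 2), (6, 4)}.
Total count |C(F_7)_aff| = 6.
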